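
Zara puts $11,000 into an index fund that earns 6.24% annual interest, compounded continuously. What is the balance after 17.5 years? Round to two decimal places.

$32,782.51

A = P·e^(rt) = 11,000·e^(0.0624·17.5) = 11,000·e^1.092.
e^1.092 ≈ 2.9802285732, so A ≈ 32,782.5143.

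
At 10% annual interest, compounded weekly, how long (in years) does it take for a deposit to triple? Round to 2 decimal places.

(1 + 0.00192308)^(52t) = 3.
52t = ln 3 / ln(1 + 0.00192308) ≈ 1.0986/0.00192123 ≈ 571.8275.
t ≈ 10.9967.

11.00 years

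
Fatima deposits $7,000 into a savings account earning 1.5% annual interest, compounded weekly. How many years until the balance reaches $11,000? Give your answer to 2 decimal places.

30.14 years

(1 + 0.000288462)^(52t) = 11,000/7,000 = 1.5714.
52t·ln(1 + 0.000288462) = ln(1.5714); 52t = 0.45199/0.00028842 ≈ 1567.1077.
t ≈ 30.1367 years.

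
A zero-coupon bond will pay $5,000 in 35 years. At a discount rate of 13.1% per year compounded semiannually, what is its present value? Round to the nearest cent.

$58.92

Growth factor = (1 + 0.0655)^70 ≈ 84.86757317.
P = 5,000/84.86757317 ≈ 58.9153.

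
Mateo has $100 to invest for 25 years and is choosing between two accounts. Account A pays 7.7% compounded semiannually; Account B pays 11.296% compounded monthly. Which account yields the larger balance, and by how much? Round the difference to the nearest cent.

Account B, by $1,001.12

A: (1 + 0.0385)^50 ≈ 6.61188123, so 100 × 6.61188123 ≈ 661.1881.
B: (1 + 0.11296/12)^300 ≈ 16.62306521, so 100 × 16.62306521 ≈ 1,662.3065.
Difference ≈ 1,001.1184 in favor of B.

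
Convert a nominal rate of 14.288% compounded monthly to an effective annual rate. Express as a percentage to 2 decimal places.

One year is 12 periods at 0.0119067 each: (1 + 0.0119067)^12 ≈ 1.152618.
EAR = 1.152618 − 1 ≈ 15.26182%.

15.26%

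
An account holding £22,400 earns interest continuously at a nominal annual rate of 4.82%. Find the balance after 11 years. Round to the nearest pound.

£38,064

A = P·e^(rt) = 22,400·e^(0.0482·11) = 22,400·e^0.5302.
e^0.5302 ≈ 1.6992721291, so A ≈ 38,063.6957.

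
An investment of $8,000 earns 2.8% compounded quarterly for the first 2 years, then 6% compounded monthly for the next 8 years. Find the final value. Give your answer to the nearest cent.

Phase 1: 8,000·(1 + 0.007)^8 ≈ 8,459.1310.
Phase 2: 8,459.1310·(1 + 0.005)^96 ≈ 13,654.2446.

$13,654.24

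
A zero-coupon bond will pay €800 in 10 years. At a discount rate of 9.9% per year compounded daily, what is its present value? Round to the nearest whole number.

Periodic rate = 9.9%/365 = 0.000271233; 3650 periods.
P = 800/(1 + 0.099/365)^3650 ≈ 800/2.69087324 ≈ 297.3013.

€297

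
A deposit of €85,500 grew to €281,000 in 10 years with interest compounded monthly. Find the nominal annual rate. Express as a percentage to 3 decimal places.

The 120-period growth factor is 281,000/85,500 = 3.28655.
r/12 = 3.28655^(1/120) − 1 ≈ 0.00996464, so r ≈ 12·0.00996464 = 11.95757%.

11.958%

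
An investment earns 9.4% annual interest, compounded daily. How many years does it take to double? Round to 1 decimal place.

(1 + 0.000257534)^(365t) = 2.
365t = ln 2 / ln(1 + 0.000257534) ≈ 0.69315/0.000257501 ≈ 2691.8223.
t ≈ 7.3749.

7.4 years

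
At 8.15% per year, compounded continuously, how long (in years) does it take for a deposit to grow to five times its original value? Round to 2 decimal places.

e^(0.0815t) = 5, so 0.0815t = ln 5 ≈ 1.6094.
t ≈ 1.6094/0.0815 ≈ 19.7477.

19.75 years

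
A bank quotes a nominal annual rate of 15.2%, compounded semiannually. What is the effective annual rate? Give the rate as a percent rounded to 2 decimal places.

15.78%

EAR = (1 + 15.2%/2)^2 − 1 = (1 + 0.076)^2 − 1.
(1 + 0.076)^2 ≈ 1.157776, so EAR ≈ 15.77760%.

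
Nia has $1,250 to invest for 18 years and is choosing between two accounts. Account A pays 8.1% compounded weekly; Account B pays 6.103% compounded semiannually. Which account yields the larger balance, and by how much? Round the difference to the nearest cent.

A: (1 + 0.081/52)^936 ≈ 4.292484145, so 1,250 × 4.292484145 ≈ 5,365.6052.
B: (1 + 0.030515)^36 ≈ 2.950906414, so 1,250 × 2.950906414 ≈ 3,688.6330.
Difference ≈ 1,676.9722 in favor of A.

Account A, by $1,676.97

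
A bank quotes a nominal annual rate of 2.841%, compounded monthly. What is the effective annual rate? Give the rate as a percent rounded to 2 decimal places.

One year is 12 periods at 0.0023675 each: (1 + 0.0023675)^12 ≈ 1.028783.
EAR = 1.028783 − 1 ≈ 2.87829%.

2.88%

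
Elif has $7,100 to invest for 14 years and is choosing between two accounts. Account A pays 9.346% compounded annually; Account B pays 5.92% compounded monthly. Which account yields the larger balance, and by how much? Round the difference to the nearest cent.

Account A, by $8,572.77

A: (1 + 0.09346)^14 ≈ 3.4933380117, so 7,100 × 3.4933380117 ≈ 24,802.6999.
B: (1 + 0.0592/12)^168 ≈ 2.2859057278, so 7,100 × 2.2859057278 ≈ 16,229.9307.
Difference ≈ 8,572.7692 in favor of A.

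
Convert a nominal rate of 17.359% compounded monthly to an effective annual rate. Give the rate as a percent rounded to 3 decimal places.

One year is 12 periods at 0.0144658 each: (1 + 0.0144658)^12 ≈ 1.188089.
EAR = 1.188089 − 1 ≈ 18.80893%.

18.809%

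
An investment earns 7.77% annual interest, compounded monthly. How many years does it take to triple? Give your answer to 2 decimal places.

14.18 years

(1 + 0.006475)^(12t) = 3.
12t = ln 3 / ln(1 + 0.006475) ≈ 1.0986/0.00645413 ≈ 170.2186.
t ≈ 14.1849.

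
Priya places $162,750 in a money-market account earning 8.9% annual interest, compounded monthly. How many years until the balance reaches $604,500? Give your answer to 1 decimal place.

14.8 years

We need (1 + 0.00741667)^(12t) = 3.7143, so 12t = ln 3.7143 / ln 1.007417 ≈ 177.5793.
t ≈ 177.5793/12 = 14.7983 years.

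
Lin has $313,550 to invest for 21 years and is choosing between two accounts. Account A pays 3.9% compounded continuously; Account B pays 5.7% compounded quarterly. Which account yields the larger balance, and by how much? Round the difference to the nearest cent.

Account B, by $317,968.85

Account A growth factor: e^(0.039·21) = e^0.819 ≈ 2.26823047257; balance ≈ 711,203.6647.
Account B growth factor: (1 + 0.01425)^84 ≈ 3.282323450813; balance ≈ 1,029,172.5180.
Account B is larger by 317,968.8533.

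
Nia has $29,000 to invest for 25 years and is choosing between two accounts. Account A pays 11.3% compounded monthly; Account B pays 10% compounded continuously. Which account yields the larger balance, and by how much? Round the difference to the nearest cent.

Account A growth factor: (1 + 0.113/12)^300 ≈ 16.6395413847; balance ≈ 482,546.7002.
Account B growth factor: e^(0.1·25) = e^2.5 ≈ 12.1824939607; balance ≈ 353,292.3249.
Account A is larger by 129,254.3753.

Account A, by $129,254.38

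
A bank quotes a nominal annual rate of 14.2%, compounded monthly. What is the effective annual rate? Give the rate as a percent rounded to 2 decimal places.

15.16%

EAR = (1 + 14.2%/12)^12 − 1 = (1 + 0.0118333)^12 − 1.
(1 + 0.0118333)^12 ≈ 1.151616, so EAR ≈ 15.16163%.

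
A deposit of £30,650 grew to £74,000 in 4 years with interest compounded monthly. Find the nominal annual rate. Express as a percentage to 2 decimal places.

The 48-period growth factor is 74,000/30,650 = 2.41436.
r/12 = 2.41436^(1/48) − 1 ≈ 0.0185328, so r ≈ 12·0.0185328 = 22.23938%.

22.24%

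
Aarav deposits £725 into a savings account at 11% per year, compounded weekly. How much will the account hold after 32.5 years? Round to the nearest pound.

Growth factor = (1 + 0.11/52)^1690 ≈ 35.560094712.
A ≈ 725 × 35.560094712 ≈ 25,781.0687.

£25,781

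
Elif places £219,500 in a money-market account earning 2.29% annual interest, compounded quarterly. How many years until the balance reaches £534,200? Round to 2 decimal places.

We need (1 + 0.005725)^(4t) = 2.4337, so 4t = ln 2.4337 / ln 1.005725 ≈ 155.8012.
t ≈ 155.8012/4 = 38.9503 years.

38.95 years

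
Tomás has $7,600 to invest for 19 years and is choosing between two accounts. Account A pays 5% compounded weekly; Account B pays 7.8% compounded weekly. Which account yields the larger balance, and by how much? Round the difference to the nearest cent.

Account B, by $13,773.68

Account A growth factor: (1 + 0.05/52)^988 ≈ 2.5845297119; balance ≈ 19,642.4258.
Account B growth factor: (1 + 0.0015)^988 ≈ 4.3968554292; balance ≈ 33,416.1013.
Account B is larger by 13,773.6755.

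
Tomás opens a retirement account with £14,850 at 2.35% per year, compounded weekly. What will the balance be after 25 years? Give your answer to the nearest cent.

Periodic rate = 2.35%/52 = 0.000451923; periods = 52·25 = 1300.
A = 14,850·(1 + 0.0235/52)^1300 ≈ 14,850·1.7992452791 ≈ 26,718.7924.

£26,718.79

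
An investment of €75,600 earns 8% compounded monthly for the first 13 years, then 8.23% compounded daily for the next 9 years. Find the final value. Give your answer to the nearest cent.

Phase 1: 75,600·(1 + 0.08/12)^156 ≈ 213,151.8766.
Phase 2: 213,151.8766·(1 + 0.0823/365)^3285 ≈ 447,028.0988.

€447,028.10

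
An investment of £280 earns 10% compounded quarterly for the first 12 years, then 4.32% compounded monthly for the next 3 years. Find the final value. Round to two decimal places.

£1,042.53

After 12 years at 10%: 280 × 3.271489561 ≈ 916.0171.
Then 3 years at 4.32%: 916.0171 × 1.13810805 ≈ 1,042.5264.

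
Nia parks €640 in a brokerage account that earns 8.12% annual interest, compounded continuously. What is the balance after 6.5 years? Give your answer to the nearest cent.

A = P·e^(rt) = 640·e^(0.0812·6.5) = 640·e^0.5278.
e^0.5278 ≈ 1.695198766, so A ≈ 1,084.9272.

€1,084.93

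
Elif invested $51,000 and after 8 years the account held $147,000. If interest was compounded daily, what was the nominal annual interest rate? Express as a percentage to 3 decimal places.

(1 + r/365)^2920 = 147,000/51,000 = 2.88235.
1 + r/365 = 2.88235^(1/2920) ≈ 1.000363, so r/365 ≈ 0.000362602.
r ≈ 365·0.000362602 = 13.23499%.

13.235%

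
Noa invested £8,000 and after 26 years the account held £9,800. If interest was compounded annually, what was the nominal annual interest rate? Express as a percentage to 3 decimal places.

(1 + r)^26 = 9,800/8,000 = 1.225.
1 + r = 1.225^(1/26) ≈ 1.007836, so r ≈ 0.00783596.
r ≈ 0.78360%.

0.784%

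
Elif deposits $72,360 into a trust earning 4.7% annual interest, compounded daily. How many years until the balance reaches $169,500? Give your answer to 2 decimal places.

18.11 years

We need (1 + 0.000128767)^(365t) = 2.3425, so 365t = ln 2.3425 / ln 1.000129 ≈ 6610.8029.
t ≈ 6610.8029/365 = 18.1118 years.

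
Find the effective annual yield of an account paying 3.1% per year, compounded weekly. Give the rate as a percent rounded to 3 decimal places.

One year is 52 periods at 0.000596154 each: (1 + 0.000596154)^52 ≈ 1.031476.
EAR = 1.031476 − 1 ≈ 3.14760%.

3.148%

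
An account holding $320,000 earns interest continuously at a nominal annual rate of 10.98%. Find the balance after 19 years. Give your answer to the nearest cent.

$2,577,360.25

A = P·e^(rt) = 320,000·e^(0.1098·19) = 320,000·e^2.0862.
e^2.0862 ≈ 8.054250785899, so A ≈ 2,577,360.2515.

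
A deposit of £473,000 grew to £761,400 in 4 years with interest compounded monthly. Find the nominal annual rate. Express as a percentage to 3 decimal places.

11.961%

The 48-period growth factor is 761,400/473,000 = 1.60973.
r/12 = 1.60973^(1/48) − 1 ≈ 0.00996733, so r ≈ 12·0.00996733 = 11.96080%.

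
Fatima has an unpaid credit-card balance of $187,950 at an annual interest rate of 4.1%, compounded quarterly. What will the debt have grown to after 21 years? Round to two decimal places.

Periodic rate = 4.1%/4 = 0.01025; periods = 4·21 = 84.
A = 187,950·(1 + 0.01025)^84 ≈ 187,950·2.35518033056 ≈ 442,656.1431.

$442,656.14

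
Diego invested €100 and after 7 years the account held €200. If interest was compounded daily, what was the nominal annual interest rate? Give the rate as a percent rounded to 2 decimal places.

9.90%

(1 + r/365)^2555 = 200/100 = 2.
1 + r/365 = 2^(1/2555) ≈ 1.000271, so r/365 ≈ 0.000271327.
r ≈ 365·0.000271327 = 9.90345%.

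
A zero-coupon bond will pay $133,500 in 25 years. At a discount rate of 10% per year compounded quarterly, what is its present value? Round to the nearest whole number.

$11,300

Growth factor = (1 + 0.025)^100 ≈ 11.8137163511.
P = 133,500/11.8137163511 ≈ 11,300.4237.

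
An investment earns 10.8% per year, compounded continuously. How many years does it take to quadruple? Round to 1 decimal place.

e^(0.108t) = 4, so 0.108t = ln 4 ≈ 1.3863.
t ≈ 1.3863/0.108 ≈ 12.8361.

12.8 years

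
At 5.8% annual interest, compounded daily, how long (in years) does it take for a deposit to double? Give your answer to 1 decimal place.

12.0 years

(1 + 0.000158904)^(365t) = 2.
365t = ln 2 / ln(1 + 0.000158904) ≈ 0.69315/0.000158891 ≈ 4362.3935.
t ≈ 11.9518.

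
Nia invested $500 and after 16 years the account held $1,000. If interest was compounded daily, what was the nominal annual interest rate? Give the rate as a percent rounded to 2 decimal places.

The 5840-period growth factor is 1,000/500 = 2.
r/365 = 2^(1/5840) − 1 ≈ 0.000118697, so r ≈ 365·0.000118697 = 4.33243%.

4.33%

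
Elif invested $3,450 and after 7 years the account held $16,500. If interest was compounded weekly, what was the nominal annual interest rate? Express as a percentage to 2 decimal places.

22.41%

(1 + r/52)^364 = 16,500/3,450 = 4.78261.
1 + r/52 = 4.78261^(1/364) ≈ 1.004309, so r/52 ≈ 0.00430867.
r ≈ 52·0.00430867 = 22.40507%.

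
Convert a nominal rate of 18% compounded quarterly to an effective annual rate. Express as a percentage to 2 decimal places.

One year is 4 periods at 0.045 each: (1 + 0.045)^4 ≈ 1.192519.
EAR = 1.192519 − 1 ≈ 19.25186%.

19.25%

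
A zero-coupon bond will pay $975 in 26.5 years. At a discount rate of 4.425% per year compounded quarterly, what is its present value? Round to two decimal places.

$303.76

Periodic rate = 4.425%/4 = 0.0110625; 106 periods.
P = 975/(1 + 0.0110625)^106 ≈ 975/3.20972852 ≈ 303.7640.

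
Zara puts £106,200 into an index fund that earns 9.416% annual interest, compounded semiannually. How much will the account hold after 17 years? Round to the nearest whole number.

Periodic rate = 9.416%/2 = 0.04708; periods = 2·17 = 34.
A = 106,200·(1 + 0.04708)^34 ≈ 106,200·4.77876184027 ≈ 507,504.5074.

£507,505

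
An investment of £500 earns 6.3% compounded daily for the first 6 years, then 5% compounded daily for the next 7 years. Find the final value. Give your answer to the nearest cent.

After 6 years at 6.3%: 500 × 1.459315342 ≈ 729.6577.
Then 7 years at 5%: 729.6577 × 1.419033533 ≈ 1,035.4087.

£1,035.41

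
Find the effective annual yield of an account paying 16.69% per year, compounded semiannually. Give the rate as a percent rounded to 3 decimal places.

17.386%

One year is 2 periods at 0.08345 each: (1 + 0.08345)^2 ≈ 1.173864.
EAR = 1.173864 − 1 ≈ 17.38639%.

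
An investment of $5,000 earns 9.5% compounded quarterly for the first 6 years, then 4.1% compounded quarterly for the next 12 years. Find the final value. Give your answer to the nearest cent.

$14,328.78

After 6 years at 9.5%: 5,000 × 1.7565234595 ≈ 8,782.6173.
Then 12 years at 4.1%: 8,782.6173 × 1.6314930854 ≈ 14,328.7794.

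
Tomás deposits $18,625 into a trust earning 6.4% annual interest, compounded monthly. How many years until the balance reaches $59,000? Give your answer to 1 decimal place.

We need (1 + 0.00533333)^(12t) = 3.1678, so 12t = ln 3.1678 / ln 1.005333 ≈ 216.7696.
t ≈ 216.7696/12 = 18.0641 years.

18.1 years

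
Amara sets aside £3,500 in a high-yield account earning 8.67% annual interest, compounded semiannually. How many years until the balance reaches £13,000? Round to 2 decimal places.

15.46 years

(1 + 0.04335)^(2t) = 13,000/3,500 = 3.7143.
2t·ln(1 + 0.04335) = ln(3.7143); 2t = 1.3122/0.0424367 ≈ 30.9210.
t ≈ 15.4605 years.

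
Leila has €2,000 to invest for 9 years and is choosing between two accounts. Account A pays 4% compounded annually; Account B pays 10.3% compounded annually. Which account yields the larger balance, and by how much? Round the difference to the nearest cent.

Account A growth factor: (1 + 0.04)^9 ≈ 1.423311812; balance ≈ 2,846.6236.
Account B growth factor: (1 + 0.103)^9 ≈ 2.416460008; balance ≈ 4,832.9200.
Account B is larger by 1,986.2964.

Account B, by €1,986.30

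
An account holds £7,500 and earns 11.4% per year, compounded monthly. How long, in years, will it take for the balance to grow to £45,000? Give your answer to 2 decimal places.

(1 + 0.0095)^(12t) = 45,000/7,500 = 6.
12t·ln(1 + 0.0095) = ln(6); 12t = 1.7918/0.00945516 ≈ 189.5007.
t ≈ 15.7917 years.

15.79 years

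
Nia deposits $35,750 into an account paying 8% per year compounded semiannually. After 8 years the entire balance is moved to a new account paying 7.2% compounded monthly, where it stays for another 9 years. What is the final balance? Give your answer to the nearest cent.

After 8 years at 8%: 35,750 × 1.87298124573 ≈ 66,959.0795.
Then 9 years at 7.2%: 66,959.0795 × 1.90801558489 ≈ 127,758.9673.

$127,758.97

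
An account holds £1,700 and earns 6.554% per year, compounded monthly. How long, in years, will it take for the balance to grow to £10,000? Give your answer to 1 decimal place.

27.1 years

We need (1 + 0.00546167)^(12t) = 5.8824, so 12t = ln 5.8824 / ln 1.005462 ≈ 325.3204.
t ≈ 325.3204/12 = 27.1100 years.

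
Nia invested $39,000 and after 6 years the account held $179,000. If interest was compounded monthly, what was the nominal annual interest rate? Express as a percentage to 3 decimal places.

The 72-period growth factor is 179,000/39,000 = 4.58974.
r/12 = 4.58974^(1/72) − 1 ≈ 0.0213898, so r ≈ 12·0.0213898 = 25.66773%.

25.668%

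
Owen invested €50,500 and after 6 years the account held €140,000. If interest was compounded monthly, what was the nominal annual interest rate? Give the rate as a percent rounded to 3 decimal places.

17.115%

The 72-period growth factor is 140,000/50,500 = 2.77228.
r/12 = 2.77228^(1/72) − 1 ≈ 0.0142628, so r ≈ 12·0.0142628 = 17.11539%.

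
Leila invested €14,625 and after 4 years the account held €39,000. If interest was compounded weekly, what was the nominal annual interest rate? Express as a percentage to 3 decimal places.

(1 + r/52)^208 = 39,000/14,625 = 2.66667.
1 + r/52 = 2.66667^(1/208) ≈ 1.004727, so r/52 ≈ 0.00472666.
r ≈ 52·0.00472666 = 24.57864%.

24.579%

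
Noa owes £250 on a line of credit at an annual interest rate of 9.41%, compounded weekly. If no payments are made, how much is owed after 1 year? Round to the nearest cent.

£274.64

Periodic rate = 9.41%/52 = 0.00180962; periods = 52·1 = 52.
A = 250·(1 + 0.0941/52)^52 ≈ 250·1.09857618 ≈ 274.6440.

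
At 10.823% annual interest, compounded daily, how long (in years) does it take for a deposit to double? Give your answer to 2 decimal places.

(1 + 0.000296521)^(365t) = 2.
365t = ln 2 / ln(1 + 0.000296521) ≈ 0.69315/0.000296477 ≈ 2337.9491.
t ≈ 6.4053.

6.41 years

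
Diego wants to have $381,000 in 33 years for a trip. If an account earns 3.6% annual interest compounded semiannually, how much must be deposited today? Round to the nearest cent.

$117,373.92

Periodic rate = 3.6%/2 = 0.018; 66 periods.
P = 381,000/(1 + 0.018)^66 ≈ 381,000/3.24603611967 ≈ 117,373.9250.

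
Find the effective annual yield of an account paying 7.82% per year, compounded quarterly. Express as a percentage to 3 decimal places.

8.052%

EAR = (1 + 7.82%/4)^4 − 1 = (1 + 0.01955)^4 − 1.
(1 + 0.01955)^4 ≈ 1.080523, so EAR ≈ 8.05232%.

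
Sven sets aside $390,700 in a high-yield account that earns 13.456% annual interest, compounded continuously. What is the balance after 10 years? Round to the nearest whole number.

A = P·e^(rt) = 390,700·e^(0.13456·10) = 390,700·e^1.3456.
e^1.3456 ≈ 3.840490143536, so A ≈ 1,500,479.4991.

$1,500,479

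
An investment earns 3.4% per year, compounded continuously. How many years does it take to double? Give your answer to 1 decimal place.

20.4 years

e^(0.034t) = 2, so 0.034t = ln 2 ≈ 0.69315.
t ≈ 0.69315/0.034 ≈ 20.3867.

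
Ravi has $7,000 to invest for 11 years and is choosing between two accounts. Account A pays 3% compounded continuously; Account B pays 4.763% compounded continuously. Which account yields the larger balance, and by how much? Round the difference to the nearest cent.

A: e^(0.03·11) = e^0.33 ≈ 1.390968128, so 7,000 × 1.390968128 ≈ 9,736.7769.
B: e^(0.04763·11) = e^0.52393 ≈ 1.6886510248, so 7,000 × 1.6886510248 ≈ 11,820.5572.
Difference ≈ 2,083.7803 in favor of B.

Account B, by $2,083.78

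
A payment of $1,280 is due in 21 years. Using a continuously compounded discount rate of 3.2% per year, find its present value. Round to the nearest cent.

$653.68

P = A·e^(−rt) = 1,280·e^(−0.672).
e^(−0.672) ≈ 0.5106861834, so P ≈ 653.6783.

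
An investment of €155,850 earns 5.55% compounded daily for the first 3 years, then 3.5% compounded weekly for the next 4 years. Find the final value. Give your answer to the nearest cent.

After 3 years at 5.55%: 155,850 × 1.18114858565 ≈ 184,082.0071.
Then 4 years at 3.5%: 184,082.0071 × 1.15021962885 ≈ 211,734.7379.

€211,734.74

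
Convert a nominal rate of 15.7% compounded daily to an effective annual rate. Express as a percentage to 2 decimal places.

EAR = (1 + 15.7%/365)^365 − 1 = (1 + 0.000430137)^365 − 1.
(1 + 0.000430137)^365 ≈ 1.169956, so EAR ≈ 16.99561%.

17.00%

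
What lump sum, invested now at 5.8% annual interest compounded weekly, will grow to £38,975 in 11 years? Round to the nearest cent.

£20,599.69

Periodic rate = 5.8%/52 = 0.00111538; 572 periods.
P = 38,975/(1 + 0.058/52)^572 ≈ 38,975/1.8920188937 ≈ 20,599.6886.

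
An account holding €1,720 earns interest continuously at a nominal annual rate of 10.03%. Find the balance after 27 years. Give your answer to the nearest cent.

A = P·e^(rt) = 1,720·e^(0.1003·27) = 1,720·e^2.7081.
e^2.7081 ≈ 15.000747002, so A ≈ 25,801.2848.

€25,801.28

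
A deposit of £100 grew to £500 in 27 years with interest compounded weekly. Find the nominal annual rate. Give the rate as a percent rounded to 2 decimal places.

5.96%

The 1404-period growth factor is 500/100 = 5.
r/52 = 5^(1/1404) − 1 ≈ 0.00114698, so r ≈ 52·0.00114698 = 5.96430%.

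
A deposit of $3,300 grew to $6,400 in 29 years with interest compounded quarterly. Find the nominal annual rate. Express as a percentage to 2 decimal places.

2.29%

The 116-period growth factor is 6,400/3,300 = 1.93939.
r/4 = 1.93939^(1/116) − 1 ≈ 0.00572647, so r ≈ 4·0.00572647 = 2.29059%.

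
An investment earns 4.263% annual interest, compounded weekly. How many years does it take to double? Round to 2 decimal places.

(1 + 0.000819808)^(52t) = 2.
52t = ln 2 / ln(1 + 0.000819808) ≈ 0.69315/0.000819472 ≈ 845.8463.
t ≈ 16.2663.

16.27 years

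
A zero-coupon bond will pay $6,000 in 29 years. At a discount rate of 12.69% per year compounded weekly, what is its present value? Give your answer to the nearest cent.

$152.00

Periodic rate = 12.69%/52 = 0.00244038; 1508 periods.
P = 6,000/(1 + 0.1269/52)^1508 ≈ 6,000/39.47299876 ≈ 152.0026.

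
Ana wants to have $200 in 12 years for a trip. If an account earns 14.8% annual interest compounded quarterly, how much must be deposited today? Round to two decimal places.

$34.97

Growth factor = (1 + 0.037)^48 ≈ 5.71979293.
P = 200/5.71979293 ≈ 34.9663.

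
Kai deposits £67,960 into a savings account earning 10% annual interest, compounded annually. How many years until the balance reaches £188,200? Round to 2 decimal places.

10.69 years

(1 + 0.1)^t = 188,200/67,960 = 2.7693.
t·ln(1 + 0.1) = ln(2.7693); t = 1.0186/0.0953102 ≈ 10.6871.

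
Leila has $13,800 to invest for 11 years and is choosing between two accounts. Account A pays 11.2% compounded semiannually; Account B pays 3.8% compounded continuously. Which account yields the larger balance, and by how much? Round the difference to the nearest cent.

A: (1 + 0.056)^22 ≈ 3.3159364627, so 13,800 × 3.3159364627 ≈ 45,759.9232.
B: e^(0.038·11) = e^0.418 ≈ 1.5189206744, so 13,800 × 1.5189206744 ≈ 20,961.1053.
Difference ≈ 24,798.8179 in favor of A.

Account A, by $24,798.82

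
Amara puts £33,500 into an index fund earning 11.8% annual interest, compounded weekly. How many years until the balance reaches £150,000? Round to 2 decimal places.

(1 + 0.00226923)^(52t) = 150,000/33,500 = 4.4776.
52t·ln(1 + 0.00226923) = ln(4.4776); 52t = 1.4991/0.00226666 ≈ 661.3651.
t ≈ 12.7186 years.

12.72 years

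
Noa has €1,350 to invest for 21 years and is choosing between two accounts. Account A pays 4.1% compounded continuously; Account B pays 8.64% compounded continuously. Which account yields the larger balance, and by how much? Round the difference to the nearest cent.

Account B, by €5,092.02

Account A growth factor: e^(0.041·21) = e^0.861 ≈ 2.365525036; balance ≈ 3,193.4588.
Account B growth factor: e^(0.0864·21) = e^1.8144 ≈ 6.137392637; balance ≈ 8,285.4801.
Account B is larger by 5,092.0213.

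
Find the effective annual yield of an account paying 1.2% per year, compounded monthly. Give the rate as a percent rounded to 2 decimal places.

1.21%

EAR = (1 + 1.2%/12)^12 − 1 = (1 + 0.001)^12 − 1.
(1 + 0.001)^12 ≈ 1.012066, so EAR ≈ 1.20662%.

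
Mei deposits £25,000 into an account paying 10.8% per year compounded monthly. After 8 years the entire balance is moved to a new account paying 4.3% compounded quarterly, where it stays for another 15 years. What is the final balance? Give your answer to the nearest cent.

£112,232.07

Phase 1: 25,000·(1 + 0.009)^96 ≈ 59,087.0037.
Phase 2: 59,087.0037·(1 + 0.01075)^60 ≈ 112,232.0686.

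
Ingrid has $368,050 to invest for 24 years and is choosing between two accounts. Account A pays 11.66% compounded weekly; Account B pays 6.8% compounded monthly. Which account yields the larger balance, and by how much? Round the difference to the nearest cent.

Account A growth factor: (1 + 0.1166/52)^1248 ≈ 16.36700217265; balance ≈ 6,023,875.1496.
Account B growth factor: (1 + 0.068/12)^288 ≈ 5.090588254628; balance ≈ 1,873,591.0071.
Account A is larger by 4,150,284.1425.

Account A, by $4,150,284.14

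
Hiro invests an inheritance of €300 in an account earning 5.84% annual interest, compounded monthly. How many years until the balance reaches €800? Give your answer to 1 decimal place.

(1 + 0.00486667)^(12t) = 800/300 = 2.6667.
12t·ln(1 + 0.00486667) = ln(2.6667); 12t = 0.98083/0.00485486 ≈ 202.0303.
t ≈ 16.8359 years.

16.8 years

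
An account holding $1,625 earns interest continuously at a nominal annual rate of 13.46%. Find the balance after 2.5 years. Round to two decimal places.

A = P·e^(rt) = 1,625·e^(0.1346·2.5) = 1,625·e^0.3365.
e^0.3365 ≈ 1.400038869, so A ≈ 2,275.0632.

$2,275.06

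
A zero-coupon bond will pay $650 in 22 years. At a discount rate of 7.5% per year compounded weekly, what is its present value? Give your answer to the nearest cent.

Periodic rate = 7.5%/52 = 0.00144231; 1144 periods.
P = 650/(1 + 0.075/52)^1144 ≈ 650/5.20079365 ≈ 124.9809.

$124.98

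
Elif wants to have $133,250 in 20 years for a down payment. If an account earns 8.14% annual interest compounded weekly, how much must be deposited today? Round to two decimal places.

$26,193.20

Periodic rate = 8.14%/52 = 0.00156538; 1040 periods.
P = 133,250/(1 + 0.0814/52)^1040 ≈ 133,250/5.0871975793 ≈ 26,193.2032.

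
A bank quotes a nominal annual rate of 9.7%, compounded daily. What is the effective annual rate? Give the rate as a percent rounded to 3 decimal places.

One year is 365 periods at 0.000265753 each: (1 + 0.000265753)^365 ≈ 1.101846.
EAR = 1.101846 − 1 ≈ 10.18462%.

10.185%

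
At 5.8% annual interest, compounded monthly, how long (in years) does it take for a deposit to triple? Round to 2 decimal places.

18.99 years

(1 + 0.00483333)^(12t) = 3.
12t = ln 3 / ln(1 + 0.00483333) ≈ 1.0986/0.00482169 ≈ 227.8480.
t ≈ 18.9873.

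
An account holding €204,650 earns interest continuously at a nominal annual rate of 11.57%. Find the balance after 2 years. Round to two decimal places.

A = P·e^(rt) = 204,650·e^(0.1157·2) = 204,650·e^0.2314.
e^0.2314 ≈ 1.26036328395, so A ≈ 257,933.3461.

€257,933.35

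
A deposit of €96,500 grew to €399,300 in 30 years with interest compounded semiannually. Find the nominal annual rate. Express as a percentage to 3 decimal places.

4.790%

The 60-period growth factor is 399,300/96,500 = 4.13782.
r/2 = 4.13782^(1/60) − 1 ≈ 0.0239518, so r ≈ 2·0.0239518 = 4.79037%.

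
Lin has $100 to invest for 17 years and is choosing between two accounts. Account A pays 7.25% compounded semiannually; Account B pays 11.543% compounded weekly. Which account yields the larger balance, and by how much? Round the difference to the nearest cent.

Account B, by $374.45

A: (1 + 0.03625)^34 ≈ 3.35578772, so 100 × 3.35578772 ≈ 335.5788.
B: (1 + 0.11543/52)^884 ≈ 7.10028726, so 100 × 7.10028726 ≈ 710.0287.
Difference ≈ 374.4500 in favor of B.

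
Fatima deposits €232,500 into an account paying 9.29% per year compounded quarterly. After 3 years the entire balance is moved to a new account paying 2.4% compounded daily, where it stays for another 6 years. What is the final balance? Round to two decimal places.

After 3 years at 9.29%: 232,500 × 1.31720603029 ≈ 306,250.4020.
Then 6 years at 2.4%: 306,250.4020 × 1.15487864127 ≈ 353,682.0482.

€353,682.05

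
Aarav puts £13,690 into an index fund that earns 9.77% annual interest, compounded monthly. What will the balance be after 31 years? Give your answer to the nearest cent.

Growth factor = (1 + 0.0977/12)^372 ≈ 20.4184148413.
A ≈ 13,690 × 20.4184148413 ≈ 279,528.0992.

£279,528.10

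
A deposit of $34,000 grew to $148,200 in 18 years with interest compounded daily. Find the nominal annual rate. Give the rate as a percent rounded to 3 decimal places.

8.180%

The 6570-period growth factor is 148,200/34,000 = 4.35882.
r/365 = 4.35882^(1/6570) − 1 ≈ 0.000224105, so r ≈ 365·0.000224105 = 8.17982%.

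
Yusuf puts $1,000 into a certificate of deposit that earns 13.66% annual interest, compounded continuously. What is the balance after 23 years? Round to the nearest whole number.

A = P·e^(rt) = 1,000·e^(0.1366·23) = 1,000·e^3.1418.
e^3.1418 ≈ 23.14549127, so A ≈ 23,145.4913.

$23,145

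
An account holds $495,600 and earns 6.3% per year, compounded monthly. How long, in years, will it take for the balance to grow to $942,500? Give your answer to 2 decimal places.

(1 + 0.00525)^(12t) = 942,500/495,600 = 1.9017.
12t·ln(1 + 0.00525) = ln(1.9017); 12t = 0.64277/0.00523627 ≈ 122.7529.
t ≈ 10.2294 years.

10.23 years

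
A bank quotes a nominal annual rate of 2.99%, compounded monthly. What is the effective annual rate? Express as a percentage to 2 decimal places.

EAR = (1 + 2.99%/12)^12 − 1 = (1 + 0.00249167)^12 − 1.
(1 + 0.00249167)^12 ≈ 1.030313, so EAR ≈ 3.03132%.

3.03%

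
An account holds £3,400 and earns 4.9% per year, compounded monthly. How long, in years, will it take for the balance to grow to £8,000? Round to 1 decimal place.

We need (1 + 0.00408333)^(12t) = 2.3529, so 12t = ln 2.3529 / ln 1.004083 ≈ 209.9784.
t ≈ 209.9784/12 = 17.4982 years.

17.5 years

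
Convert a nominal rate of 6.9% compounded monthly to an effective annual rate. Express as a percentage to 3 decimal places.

7.122%

EAR = (1 + 6.9%/12)^12 − 1 = (1 + 0.00575)^12 − 1.
(1 + 0.00575)^12 ≈ 1.071224, so EAR ≈ 7.12245%.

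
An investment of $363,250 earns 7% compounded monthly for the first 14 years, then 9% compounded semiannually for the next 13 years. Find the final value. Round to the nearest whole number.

After 14 years at 7%: 363,250 × 2.656880616297 ≈ 965,111.8839.
Then 13 years at 9%: 965,111.8839 × 3.140679007081 ≈ 3,031,106.6332.

$3,031,107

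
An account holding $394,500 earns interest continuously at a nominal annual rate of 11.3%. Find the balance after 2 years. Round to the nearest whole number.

$494,536

A = P·e^(rt) = 394,500·e^(0.113·2) = 394,500·e^0.226.
e^0.226 ≈ 1.25357566528, so A ≈ 494,535.6000.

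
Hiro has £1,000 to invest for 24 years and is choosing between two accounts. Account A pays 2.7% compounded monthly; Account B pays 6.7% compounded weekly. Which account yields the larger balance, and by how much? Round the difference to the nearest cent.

Account A growth factor: (1 + 0.00225)^288 ≈ 1.91032253; balance ≈ 1,910.3225.
Account B growth factor: (1 + 0.067/52)^1248 ≈ 4.987650543; balance ≈ 4,987.6505.
Account B is larger by 3,077.3280.

Account B, by £3,077.33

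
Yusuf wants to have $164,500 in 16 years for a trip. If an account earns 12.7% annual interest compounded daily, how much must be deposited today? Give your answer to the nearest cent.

Growth factor = (1 + 0.127/365)^5840 ≈ 7.6266338096.
P = 164,500/7.6266338096 ≈ 21,569.1489.

$21,569.15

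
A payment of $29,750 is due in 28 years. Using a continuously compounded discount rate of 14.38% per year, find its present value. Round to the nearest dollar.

P = A·e^(−rt) = 29,750·e^(−4.0264).
e^(−4.0264) ≈ 0.017838432857, so P ≈ 530.6934.

$531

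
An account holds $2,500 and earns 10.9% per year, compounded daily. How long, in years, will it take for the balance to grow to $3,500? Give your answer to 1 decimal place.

(1 + 0.00029863)^(365t) = 3,500/2,500 = 1.4.
365t·ln(1 + 0.00029863) = ln(1.4); 365t = 0.33647/0.000298586 ≈ 1126.8872.
t ≈ 3.0874 years.

3.1 years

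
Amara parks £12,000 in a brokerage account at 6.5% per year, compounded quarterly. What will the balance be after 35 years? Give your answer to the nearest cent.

Periodic rate = 6.5%/4 = 0.01625; periods = 4·35 = 140.
A = 12,000·(1 + 0.01625)^140 ≈ 12,000·9.55164568978 ≈ 114,619.7483.

£114,619.75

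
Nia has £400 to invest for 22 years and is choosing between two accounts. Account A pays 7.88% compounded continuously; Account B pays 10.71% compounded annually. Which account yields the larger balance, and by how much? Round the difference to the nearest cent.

Account B, by £1,486.81

A: e^(0.0788·22) = e^1.7336 ≈ 5.660996858, so 400 × 5.660996858 ≈ 2,264.3987.
B: (1 + 0.1071)^22 ≈ 9.378010548, so 400 × 9.378010548 ≈ 3,751.2042.
Difference ≈ 1,486.8055 in favor of B.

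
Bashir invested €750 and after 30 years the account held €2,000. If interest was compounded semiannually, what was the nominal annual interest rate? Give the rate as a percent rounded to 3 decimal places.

(1 + r/2)^60 = 2,000/750 = 2.66667.
1 + r/2 = 2.66667^(1/60) ≈ 1.016482, so r/2 ≈ 0.0164815.
r ≈ 2·0.0164815 = 3.29630%.

3.296%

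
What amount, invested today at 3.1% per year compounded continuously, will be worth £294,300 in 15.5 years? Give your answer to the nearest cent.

P = A·e^(−rt) = 294,300·e^(−0.4805).
e^(−0.4805) ≈ 0.618474077445, so P ≈ 182,016.9210.

£182,016.92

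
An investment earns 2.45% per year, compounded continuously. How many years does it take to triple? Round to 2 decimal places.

e^(0.0245t) = 3, so 0.0245t = ln 3 ≈ 1.0986.
t ≈ 1.0986/0.0245 ≈ 44.8413.

44.84 years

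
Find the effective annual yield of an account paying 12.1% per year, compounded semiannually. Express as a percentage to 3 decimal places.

12.466%

One year is 2 periods at 0.0605 each: (1 + 0.0605)^2 ≈ 1.12466.
EAR = 1.12466 − 1 ≈ 12.46603%.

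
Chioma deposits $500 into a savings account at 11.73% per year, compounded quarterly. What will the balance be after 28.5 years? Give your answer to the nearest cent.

$13,488.31

Periodic rate = 11.73%/4 = 0.029325; periods = 4·28.5 = 114.
A = 500·(1 + 0.029325)^114 ≈ 500·26.976610888 ≈ 13,488.3054.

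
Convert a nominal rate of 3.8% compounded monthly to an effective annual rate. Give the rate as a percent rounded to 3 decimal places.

3.867%

EAR = (1 + 3.8%/12)^12 − 1 = (1 + 0.00316667)^12 − 1.
(1 + 0.00316667)^12 ≈ 1.038669, so EAR ≈ 3.86689%.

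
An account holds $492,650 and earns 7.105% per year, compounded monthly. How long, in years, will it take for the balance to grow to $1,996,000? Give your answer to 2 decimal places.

(1 + 0.00592083)^(12t) = 1,996,000/492,650 = 4.0516.
12t·ln(1 + 0.00592083) = ln(4.0516); 12t = 1.3991/0.00590337 ≈ 237.0003.
t ≈ 19.7500 years.

19.75 years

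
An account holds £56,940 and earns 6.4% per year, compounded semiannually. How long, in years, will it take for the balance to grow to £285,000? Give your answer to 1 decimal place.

We need (1 + 0.032)^(2t) = 5.0053, so 2t = ln 5.0053 / ln 1.032 ≈ 51.1289.
t ≈ 51.1289/2 = 25.5644 years.

25.6 years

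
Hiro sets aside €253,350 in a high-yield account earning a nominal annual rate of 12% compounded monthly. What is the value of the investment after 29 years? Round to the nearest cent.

Periodic rate = 12%/12 = 0.01; periods = 12·29 = 348.
A = 253,350·(1 + 0.01)^348 ≈ 253,350·31.90348134481 ≈ 8,082,746.9987.

€8,082,747.00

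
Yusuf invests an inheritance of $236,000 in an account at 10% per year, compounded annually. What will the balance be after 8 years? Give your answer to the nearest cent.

Annual rate = 10% = 0.1; years = 8.
A = 236,000·(1 + 0.1)^8 ≈ 236,000·2.14358881 ≈ 505,886.9592.

$505,886.96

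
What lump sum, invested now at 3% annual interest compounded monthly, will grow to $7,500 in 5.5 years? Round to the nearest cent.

Periodic rate = 3%/12 = 0.0025; 66 periods.
P = 7,500/(1 + 0.0025)^66 ≈ 7,500/1.179150299 ≈ 6,360.5123.

$6,360.51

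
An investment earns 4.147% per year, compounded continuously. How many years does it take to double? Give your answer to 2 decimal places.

16.71 years

e^(0.04147t) = 2, so 0.04147t = ln 2 ≈ 0.69315.
t ≈ 0.69315/0.04147 ≈ 16.7144.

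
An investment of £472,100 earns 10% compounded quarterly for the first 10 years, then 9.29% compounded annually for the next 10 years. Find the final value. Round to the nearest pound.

After 10 years at 10%: 472,100 × 2.68506383839 ≈ 1,267,618.6381.
Then 10 years at 9.29%: 1,267,618.6381 × 2.431108040103 ≈ 3,081,717.8629.

£3,081,718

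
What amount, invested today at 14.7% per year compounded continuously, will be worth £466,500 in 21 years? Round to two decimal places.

P = A·e^(−rt) = 466,500·e^(−3.087).
e^(−3.087) ≈ 0.0456386652315, so P ≈ 21,290.4373.

£21,290.44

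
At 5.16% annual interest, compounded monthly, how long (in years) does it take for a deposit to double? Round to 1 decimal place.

13.5 years

(1 + 0.0043)^(12t) = 2.
12t = ln 2 / ln(1 + 0.0043) ≈ 0.69315/0.00429078 ≈ 161.5433.
t ≈ 13.4619.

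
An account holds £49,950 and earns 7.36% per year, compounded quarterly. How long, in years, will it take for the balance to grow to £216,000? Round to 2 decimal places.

We need (1 + 0.0184)^(4t) = 4.3243, so 4t = ln 4.3243 / ln 1.0184 ≈ 80.3090.
t ≈ 80.3090/4 = 20.0773 years.

20.08 years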